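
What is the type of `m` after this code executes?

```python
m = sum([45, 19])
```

sum() of ints returns int

int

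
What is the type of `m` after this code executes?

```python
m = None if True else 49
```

Ternary: condition is True, if branch (None) taken → NoneType

NoneType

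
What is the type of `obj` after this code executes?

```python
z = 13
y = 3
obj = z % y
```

int % int returns int (13 % 3 = 1)

int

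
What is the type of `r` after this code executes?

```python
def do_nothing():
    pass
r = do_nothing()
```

A function with no return statement returns None

NoneType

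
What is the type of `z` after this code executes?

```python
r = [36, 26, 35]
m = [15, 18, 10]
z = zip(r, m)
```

zip() returns a zip iterator object

zip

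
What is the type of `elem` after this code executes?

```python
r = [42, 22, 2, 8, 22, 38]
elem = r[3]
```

Indexing a list of ints returns int (r[3] = 8)

int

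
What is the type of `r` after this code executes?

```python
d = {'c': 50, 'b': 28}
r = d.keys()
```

.keys() returns a dict_keys view object

dict_keys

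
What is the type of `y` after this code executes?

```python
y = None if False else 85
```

Ternary: condition is False, else branch (85) taken → int

int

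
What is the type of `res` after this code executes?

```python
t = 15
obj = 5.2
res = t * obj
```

int * float returns float (15 * 5.2 = 78.0)

float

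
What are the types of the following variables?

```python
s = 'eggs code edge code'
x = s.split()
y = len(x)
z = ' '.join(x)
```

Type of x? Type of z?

str.split() returns list; str.join() returns str

list, str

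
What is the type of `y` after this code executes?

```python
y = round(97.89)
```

round() with no ndigits arg returns int

int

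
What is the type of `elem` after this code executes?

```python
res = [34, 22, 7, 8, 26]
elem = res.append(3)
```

list.append() returns None (mutates in place)

NoneType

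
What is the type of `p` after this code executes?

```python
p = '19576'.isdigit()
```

str.isdigit() returns bool

bool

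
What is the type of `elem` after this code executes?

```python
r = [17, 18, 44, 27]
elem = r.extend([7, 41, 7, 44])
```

list.extend() returns None

NoneType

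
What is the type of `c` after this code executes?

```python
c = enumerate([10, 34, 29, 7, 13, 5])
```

enumerate() returns an enumerate iterator object

enumerate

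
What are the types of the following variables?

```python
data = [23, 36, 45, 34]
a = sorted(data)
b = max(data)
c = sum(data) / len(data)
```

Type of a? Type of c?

sorted() returns list; int / int returns float

list, float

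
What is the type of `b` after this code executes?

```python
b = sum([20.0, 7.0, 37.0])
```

sum() of floats returns float

float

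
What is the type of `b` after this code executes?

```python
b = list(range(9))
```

list(range(...)) returns list

list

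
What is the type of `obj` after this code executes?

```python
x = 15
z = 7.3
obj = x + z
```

int + float returns float (15 + 7.3 = 22.3)

float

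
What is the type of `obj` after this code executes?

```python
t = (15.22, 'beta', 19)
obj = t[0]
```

Index 0 of tuple is 15.22 which is float

float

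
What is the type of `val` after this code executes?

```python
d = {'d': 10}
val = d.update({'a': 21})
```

dict.update() returns None

NoneType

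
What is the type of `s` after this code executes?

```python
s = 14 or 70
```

'or' returns the first truthy value (14, which is int)

int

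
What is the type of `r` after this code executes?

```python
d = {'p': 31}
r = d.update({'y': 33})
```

dict.update() returns None

NoneType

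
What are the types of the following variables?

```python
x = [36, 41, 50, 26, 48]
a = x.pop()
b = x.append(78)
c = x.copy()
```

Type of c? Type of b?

list.copy() returns list; list.append() returns None

list, NoneType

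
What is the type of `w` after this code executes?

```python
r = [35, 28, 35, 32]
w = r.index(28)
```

list.index() returns int

int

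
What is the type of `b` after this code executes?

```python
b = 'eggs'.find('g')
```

str.find() returns int (index, or -1)

int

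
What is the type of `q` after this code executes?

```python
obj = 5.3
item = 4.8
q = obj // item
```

float // float returns float (floor division preserves float type)

float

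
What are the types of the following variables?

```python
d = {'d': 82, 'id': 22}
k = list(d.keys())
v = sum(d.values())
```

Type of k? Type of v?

list(...) returns list; sum of int values returns int

list, int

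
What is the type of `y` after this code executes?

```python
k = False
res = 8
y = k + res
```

bool + int returns int (False is 0, so 0 + 8 = 8)

int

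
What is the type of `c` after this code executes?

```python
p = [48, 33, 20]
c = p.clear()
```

list.clear() returns None

NoneType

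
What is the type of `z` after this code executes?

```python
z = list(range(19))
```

list(range(...)) returns list

list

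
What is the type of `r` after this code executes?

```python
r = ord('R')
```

ord() returns int (Unicode code point)

int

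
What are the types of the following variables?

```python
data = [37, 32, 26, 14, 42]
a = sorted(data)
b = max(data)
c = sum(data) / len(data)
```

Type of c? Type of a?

int / int returns float; sorted() returns list

float, list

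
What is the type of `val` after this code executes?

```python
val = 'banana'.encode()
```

str.encode() returns bytes

bytes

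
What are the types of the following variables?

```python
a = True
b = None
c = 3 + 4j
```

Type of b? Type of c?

b is NoneType; c is complex

NoneType, complex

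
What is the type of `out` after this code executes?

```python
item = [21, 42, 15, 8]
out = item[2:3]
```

Slicing a list always returns a list

list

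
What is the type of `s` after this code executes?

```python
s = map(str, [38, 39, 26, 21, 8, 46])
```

map() returns a map iterator object

map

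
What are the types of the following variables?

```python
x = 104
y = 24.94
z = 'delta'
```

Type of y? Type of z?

y is float; z is str

float, str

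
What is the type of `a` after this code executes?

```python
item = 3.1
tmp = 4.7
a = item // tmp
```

float // float returns float (floor division preserves float type)

float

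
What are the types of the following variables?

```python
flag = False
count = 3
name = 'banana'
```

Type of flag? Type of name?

flag is bool; name is str

bool, str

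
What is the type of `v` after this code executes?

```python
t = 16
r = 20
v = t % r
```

int % int returns int (16 % 20 = 16)

int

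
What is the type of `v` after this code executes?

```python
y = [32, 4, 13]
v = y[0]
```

Indexing a list of ints returns int (y[0] = 32)

int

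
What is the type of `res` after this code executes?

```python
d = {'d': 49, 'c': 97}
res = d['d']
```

Accessing dict[str, int] with key 'd' returns int value 49

int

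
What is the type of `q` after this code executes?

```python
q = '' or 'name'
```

'or' returns first truthy value ('name', which is str)

str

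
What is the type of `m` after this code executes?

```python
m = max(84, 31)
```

max() of ints returns int

int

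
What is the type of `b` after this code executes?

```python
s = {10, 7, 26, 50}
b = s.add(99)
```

set.add() returns None (mutates in place)

NoneType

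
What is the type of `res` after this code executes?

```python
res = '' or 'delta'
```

'or' returns first truthy value ('delta', which is str)

str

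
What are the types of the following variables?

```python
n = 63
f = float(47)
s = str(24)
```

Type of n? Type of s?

n is int; s is str

int, str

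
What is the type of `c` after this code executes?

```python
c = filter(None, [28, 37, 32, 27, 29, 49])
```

filter() returns a filter iterator object

filter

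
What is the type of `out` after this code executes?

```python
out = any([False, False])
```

any() returns bool

bool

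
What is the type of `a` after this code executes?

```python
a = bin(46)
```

bin() returns str representation

str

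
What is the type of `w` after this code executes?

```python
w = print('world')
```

print() returns None

NoneType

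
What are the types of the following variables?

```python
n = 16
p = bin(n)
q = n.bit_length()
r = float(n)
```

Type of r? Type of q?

float() returns float; int.bit_length() returns int

float, int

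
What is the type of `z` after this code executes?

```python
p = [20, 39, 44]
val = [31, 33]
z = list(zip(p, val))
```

list(zip(...)) returns a list of tuples

list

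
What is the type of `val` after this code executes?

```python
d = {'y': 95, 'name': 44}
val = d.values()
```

.values() returns a dict_values view object

dict_values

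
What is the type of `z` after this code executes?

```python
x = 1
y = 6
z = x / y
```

int / int always returns float in Python 3 (1 / 6 = 0.166667)

float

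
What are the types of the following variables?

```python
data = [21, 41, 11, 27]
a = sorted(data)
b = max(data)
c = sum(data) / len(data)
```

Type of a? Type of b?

sorted() returns list; max of ints returns int

list, int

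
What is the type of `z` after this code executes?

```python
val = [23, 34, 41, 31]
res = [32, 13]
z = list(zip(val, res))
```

list(zip(...)) returns a list of tuples

list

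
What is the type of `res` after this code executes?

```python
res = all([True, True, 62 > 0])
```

all() returns bool

bool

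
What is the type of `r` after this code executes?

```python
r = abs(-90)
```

abs() of int returns int

int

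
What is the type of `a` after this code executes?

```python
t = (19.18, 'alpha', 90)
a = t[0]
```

Index 0 of tuple is 19.18 which is float

float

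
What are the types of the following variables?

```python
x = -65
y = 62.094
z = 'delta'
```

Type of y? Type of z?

y is float; z is str

float, str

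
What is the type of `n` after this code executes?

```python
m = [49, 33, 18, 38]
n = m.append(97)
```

list.append() returns None (mutates in place)

NoneType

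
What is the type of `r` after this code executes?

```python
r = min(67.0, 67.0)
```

min() of floats returns float

float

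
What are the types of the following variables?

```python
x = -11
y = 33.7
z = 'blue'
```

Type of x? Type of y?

x is int; y is float

int, float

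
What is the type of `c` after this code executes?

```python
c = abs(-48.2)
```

abs() of float returns float

float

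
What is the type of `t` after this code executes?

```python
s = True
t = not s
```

'not' always returns bool

bool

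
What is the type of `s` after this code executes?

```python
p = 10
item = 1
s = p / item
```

int / int always returns float in Python 3 (10 / 1 = 10)

float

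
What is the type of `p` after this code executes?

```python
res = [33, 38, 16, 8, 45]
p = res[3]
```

Indexing a list of ints returns int (res[3] = 8)

int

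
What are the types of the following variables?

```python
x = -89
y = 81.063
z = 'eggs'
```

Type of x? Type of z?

x is int; z is str

int, str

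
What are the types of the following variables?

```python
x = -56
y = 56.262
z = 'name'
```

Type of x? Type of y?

x is int; y is float

int, float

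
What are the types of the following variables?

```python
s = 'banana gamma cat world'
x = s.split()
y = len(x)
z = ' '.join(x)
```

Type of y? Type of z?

len() returns int; str.join() returns str

int, str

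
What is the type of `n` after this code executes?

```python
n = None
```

None has type NoneType

NoneType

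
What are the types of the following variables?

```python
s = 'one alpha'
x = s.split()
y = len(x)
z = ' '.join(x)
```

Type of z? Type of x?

str.join() returns str; str.split() returns list

str, list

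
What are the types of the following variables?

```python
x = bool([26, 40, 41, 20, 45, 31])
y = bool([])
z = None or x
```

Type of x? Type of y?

bool() returns bool; bool() returns bool

bool, bool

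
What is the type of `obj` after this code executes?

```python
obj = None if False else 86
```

Ternary: condition is False, else branch (86) taken → int

int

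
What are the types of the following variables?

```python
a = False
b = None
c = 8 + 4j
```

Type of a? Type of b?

a is bool; b is NoneType

bool, NoneType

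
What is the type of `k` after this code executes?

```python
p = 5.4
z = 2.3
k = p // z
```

float // float returns float (floor division preserves float type)

float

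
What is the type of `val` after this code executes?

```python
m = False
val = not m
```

'not' always returns bool

bool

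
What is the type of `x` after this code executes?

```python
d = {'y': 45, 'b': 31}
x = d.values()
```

.values() returns a dict_values view object

dict_values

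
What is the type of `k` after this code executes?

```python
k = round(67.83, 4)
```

round() with ndigits arg returns float

float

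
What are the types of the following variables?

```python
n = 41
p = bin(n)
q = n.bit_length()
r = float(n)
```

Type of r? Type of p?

float() returns float; bin() returns str

float, str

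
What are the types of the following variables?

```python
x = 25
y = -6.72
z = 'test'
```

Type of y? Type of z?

y is float; z is str

float, str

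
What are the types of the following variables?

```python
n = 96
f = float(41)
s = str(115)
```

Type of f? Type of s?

f is float; s is str

float, str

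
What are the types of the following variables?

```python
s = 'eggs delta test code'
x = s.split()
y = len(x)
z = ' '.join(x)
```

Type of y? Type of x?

len() returns int; str.split() returns list

int, list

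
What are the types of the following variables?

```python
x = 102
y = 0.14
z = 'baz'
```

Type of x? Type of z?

x is int; z is str

int, str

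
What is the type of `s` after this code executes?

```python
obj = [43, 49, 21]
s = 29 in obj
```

'in' operator returns bool

bool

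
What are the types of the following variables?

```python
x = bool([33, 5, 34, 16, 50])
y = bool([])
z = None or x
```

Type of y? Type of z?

bool() returns bool; None or <bool> returns the bool

bool, bool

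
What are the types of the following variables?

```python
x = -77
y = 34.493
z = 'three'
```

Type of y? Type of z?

y is float; z is str

float, str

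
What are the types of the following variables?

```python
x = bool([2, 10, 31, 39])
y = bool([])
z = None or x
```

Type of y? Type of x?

bool() returns bool; bool() returns bool

bool, bool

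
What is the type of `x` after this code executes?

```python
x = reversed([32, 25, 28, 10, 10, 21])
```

reversed() on a list returns a list_reverseiterator

list_reverseiterator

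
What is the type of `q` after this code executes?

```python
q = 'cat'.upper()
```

str.upper() returns str

str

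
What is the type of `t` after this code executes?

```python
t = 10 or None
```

'or' returns first truthy value (10, int)

int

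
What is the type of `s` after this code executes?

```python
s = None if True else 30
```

Ternary: condition is True, if branch (None) taken → NoneType

NoneType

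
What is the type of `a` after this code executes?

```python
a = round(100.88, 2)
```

round() with ndigits arg returns float

float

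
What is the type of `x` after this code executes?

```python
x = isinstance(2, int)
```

isinstance() returns bool

bool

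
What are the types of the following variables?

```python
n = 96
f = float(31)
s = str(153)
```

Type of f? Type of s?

f is float; s is str

float, str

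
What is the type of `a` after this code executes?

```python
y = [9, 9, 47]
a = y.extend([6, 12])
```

list.extend() returns None

NoneType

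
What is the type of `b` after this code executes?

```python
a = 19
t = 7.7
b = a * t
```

int * float returns float (19 * 7.7 = 146.3)

float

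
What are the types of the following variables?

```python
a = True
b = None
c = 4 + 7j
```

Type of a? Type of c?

a is bool; c is complex

bool, complex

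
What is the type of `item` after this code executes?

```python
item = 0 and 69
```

'and' returns the first falsy value (0, which is int)

int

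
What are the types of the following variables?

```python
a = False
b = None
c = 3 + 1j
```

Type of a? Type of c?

a is bool; c is complex

bool, complex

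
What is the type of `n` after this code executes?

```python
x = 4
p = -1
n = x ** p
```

int ** negative int returns float

float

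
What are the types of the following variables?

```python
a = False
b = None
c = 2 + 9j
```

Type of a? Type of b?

a is bool; b is NoneType

bool, NoneType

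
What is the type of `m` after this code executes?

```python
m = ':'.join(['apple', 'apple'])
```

str.join() returns str

str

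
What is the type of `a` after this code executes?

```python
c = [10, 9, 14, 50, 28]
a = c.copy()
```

list.copy() returns list

list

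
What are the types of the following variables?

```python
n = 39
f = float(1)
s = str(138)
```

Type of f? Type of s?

f is float; s is str

float, str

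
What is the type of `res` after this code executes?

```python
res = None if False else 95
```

Ternary: condition is False, else branch (95) taken → int

int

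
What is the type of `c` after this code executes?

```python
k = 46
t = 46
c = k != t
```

Comparison operators return bool

bool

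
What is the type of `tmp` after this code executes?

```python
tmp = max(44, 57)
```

max() of ints returns int

int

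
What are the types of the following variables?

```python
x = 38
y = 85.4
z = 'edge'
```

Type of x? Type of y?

x is int; y is float

int, float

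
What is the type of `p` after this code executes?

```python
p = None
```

None has type NoneType

NoneType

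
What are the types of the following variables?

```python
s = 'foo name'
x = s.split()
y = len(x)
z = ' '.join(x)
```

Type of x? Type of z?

str.split() returns list; str.join() returns str

list, str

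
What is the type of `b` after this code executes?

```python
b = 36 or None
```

'or' returns first truthy value (36, int)

int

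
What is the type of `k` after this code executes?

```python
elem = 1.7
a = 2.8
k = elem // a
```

float // float returns float (floor division preserves float type)

float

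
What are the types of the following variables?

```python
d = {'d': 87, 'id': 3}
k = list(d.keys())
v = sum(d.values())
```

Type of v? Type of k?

sum of int values returns int; list(...) returns list

int, list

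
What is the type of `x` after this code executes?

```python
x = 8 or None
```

'or' returns first truthy value (8, int)

int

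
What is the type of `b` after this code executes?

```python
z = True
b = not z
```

'not' always returns bool

bool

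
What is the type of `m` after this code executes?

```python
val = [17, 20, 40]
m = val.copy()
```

list.copy() returns list

list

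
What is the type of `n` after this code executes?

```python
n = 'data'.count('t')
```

str.count() returns int

int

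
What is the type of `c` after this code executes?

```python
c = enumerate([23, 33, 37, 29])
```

enumerate() returns an enumerate iterator object

enumerate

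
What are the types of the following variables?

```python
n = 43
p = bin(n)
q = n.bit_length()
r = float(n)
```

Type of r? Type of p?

float() returns float; bin() returns str

float, str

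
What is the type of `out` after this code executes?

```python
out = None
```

None has type NoneType

NoneType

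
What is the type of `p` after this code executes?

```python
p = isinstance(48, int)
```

isinstance() returns bool

bool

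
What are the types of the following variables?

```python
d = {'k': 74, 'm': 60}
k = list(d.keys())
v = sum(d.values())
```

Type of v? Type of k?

sum of int values returns int; list(...) returns list

int, list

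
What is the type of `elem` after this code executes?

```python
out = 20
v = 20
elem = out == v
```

Equality comparison returns bool

bool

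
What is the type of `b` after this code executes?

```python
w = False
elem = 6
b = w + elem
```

bool + int returns int (False is 0, so 0 + 6 = 6)

int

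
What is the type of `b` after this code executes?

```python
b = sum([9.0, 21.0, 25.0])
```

sum() of floats returns float

float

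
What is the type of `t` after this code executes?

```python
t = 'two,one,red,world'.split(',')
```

str.split() returns list

list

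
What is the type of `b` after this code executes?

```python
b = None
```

None has type NoneType

NoneType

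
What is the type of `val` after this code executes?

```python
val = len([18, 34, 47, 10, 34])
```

len() always returns int

int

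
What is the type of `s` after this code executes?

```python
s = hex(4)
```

hex() returns str representation

str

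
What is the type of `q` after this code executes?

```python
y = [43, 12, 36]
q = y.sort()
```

list.sort() returns None (sorts in place)

NoneType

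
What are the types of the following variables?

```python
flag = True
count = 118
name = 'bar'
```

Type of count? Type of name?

count is int; name is str

int, str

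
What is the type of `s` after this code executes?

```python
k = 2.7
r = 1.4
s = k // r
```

float // float returns float (floor division preserves float type)

float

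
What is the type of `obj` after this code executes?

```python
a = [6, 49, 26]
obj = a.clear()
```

list.clear() returns None

NoneType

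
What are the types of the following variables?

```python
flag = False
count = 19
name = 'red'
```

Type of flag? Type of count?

flag is bool; count is int

bool, int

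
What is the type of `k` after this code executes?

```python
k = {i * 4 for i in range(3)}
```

A set comprehension {expr for x in iterable} produces a set

set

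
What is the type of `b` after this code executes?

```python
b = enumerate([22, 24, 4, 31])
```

enumerate() returns an enumerate iterator object

enumerate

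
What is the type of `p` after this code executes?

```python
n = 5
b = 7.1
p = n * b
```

int * float returns float (5 * 7.1 = 35.5)

float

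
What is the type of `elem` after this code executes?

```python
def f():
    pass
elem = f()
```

A function with no return statement returns None

NoneType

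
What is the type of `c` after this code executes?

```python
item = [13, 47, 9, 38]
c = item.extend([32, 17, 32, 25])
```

list.extend() returns None

NoneType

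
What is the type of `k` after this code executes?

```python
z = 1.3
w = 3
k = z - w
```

float - int returns float (1.3 - 3 = -1.7)

float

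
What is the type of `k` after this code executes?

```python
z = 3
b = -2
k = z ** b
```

int ** negative int returns float

float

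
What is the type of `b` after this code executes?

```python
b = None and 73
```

'and' returns first falsy value (None)

NoneType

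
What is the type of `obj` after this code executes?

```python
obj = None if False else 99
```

Ternary: condition is False, else branch (99) taken → int

int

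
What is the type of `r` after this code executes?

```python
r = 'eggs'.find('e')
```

str.find() returns int (index, or -1)

int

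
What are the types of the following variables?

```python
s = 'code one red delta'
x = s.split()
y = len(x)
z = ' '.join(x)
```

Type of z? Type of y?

str.join() returns str; len() returns int

str, int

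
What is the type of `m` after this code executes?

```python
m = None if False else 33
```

Ternary: condition is False, else branch (33) taken → int

int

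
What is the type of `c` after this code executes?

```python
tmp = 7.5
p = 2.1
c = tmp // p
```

float // float returns float (floor division preserves float type)

float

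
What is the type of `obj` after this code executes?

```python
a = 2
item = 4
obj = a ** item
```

int ** positive int returns int (2 ** 4 = 16)

int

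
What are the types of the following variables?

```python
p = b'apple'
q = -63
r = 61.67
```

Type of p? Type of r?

p is bytes; r is float

bytes, float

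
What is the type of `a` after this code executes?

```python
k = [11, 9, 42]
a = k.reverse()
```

list.reverse() returns None

NoneType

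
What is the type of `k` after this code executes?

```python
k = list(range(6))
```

list(range(...)) returns list

list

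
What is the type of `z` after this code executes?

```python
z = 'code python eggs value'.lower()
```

str.lower() returns str

str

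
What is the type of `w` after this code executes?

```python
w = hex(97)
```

hex() returns str representation

str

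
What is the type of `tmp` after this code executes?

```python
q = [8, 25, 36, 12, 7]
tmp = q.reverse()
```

list.reverse() returns None

NoneType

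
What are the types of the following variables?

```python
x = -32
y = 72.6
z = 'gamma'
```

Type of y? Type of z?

y is float; z is str

float, str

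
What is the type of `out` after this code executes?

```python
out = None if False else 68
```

Ternary: condition is False, else branch (68) taken → int

int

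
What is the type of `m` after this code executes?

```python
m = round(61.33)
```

round() with no ndigits arg returns int

int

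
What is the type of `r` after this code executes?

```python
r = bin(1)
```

bin() returns str representation

str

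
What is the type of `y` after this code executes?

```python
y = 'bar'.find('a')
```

str.find() returns int (index, or -1)

int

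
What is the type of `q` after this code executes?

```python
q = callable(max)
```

callable() returns bool

bool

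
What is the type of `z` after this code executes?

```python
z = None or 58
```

'or' with None returns the other value (58, int)

int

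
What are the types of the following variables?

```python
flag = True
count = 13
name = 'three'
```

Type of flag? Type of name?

flag is bool; name is str

bool, str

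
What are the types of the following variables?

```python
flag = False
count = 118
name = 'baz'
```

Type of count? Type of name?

count is int; name is str

int, str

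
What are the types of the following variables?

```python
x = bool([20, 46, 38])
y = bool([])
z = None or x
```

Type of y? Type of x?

bool() returns bool; bool() returns bool

bool, bool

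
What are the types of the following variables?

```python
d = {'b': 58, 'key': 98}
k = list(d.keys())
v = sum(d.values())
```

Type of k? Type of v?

list(...) returns list; sum of int values returns int

list, int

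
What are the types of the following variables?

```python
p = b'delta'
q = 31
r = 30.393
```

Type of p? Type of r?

p is bytes; r is float

bytes, float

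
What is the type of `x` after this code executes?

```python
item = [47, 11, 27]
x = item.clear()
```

list.clear() returns None

NoneType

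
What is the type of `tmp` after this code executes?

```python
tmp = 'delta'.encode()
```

str.encode() returns bytes

bytes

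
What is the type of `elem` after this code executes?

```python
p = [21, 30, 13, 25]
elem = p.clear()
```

list.clear() returns None

NoneType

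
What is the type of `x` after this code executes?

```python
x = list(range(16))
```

list(range(...)) returns list

list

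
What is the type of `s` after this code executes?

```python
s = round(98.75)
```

round() with no ndigits arg returns int

int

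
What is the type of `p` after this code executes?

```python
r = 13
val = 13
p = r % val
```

int % int returns int (13 % 13 = 0)

int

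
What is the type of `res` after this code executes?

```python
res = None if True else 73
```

Ternary: condition is True, if branch (None) taken → NoneType

NoneType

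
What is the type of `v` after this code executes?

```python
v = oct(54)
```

oct() returns str representation

str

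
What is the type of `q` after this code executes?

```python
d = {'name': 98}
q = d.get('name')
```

dict.get() returns the value (int) when key is found

int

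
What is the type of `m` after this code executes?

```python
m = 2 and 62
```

'and' returns the last value when all truthy (62, which is int)

int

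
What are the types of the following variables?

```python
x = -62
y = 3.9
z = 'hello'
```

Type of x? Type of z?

x is int; z is str

int, str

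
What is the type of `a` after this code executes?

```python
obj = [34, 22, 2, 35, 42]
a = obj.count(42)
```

list.count() returns int

int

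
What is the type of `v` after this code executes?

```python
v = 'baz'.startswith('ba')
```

str.startswith() returns bool

bool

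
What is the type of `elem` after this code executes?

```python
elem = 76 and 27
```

'and' returns the last value when all truthy (27, which is int)

int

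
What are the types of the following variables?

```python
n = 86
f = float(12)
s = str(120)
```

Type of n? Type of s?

n is int; s is str

int, str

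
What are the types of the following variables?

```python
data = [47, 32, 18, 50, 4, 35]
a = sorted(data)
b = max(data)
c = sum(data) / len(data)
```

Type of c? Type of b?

int / int returns float; max of ints returns int

float, int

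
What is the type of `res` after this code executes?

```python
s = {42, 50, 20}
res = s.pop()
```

Popping from a set of ints returns int

int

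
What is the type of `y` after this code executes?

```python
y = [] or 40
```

'or' returns first truthy value (40, which is int)

int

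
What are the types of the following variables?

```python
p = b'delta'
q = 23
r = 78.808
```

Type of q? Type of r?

q is int; r is float

int, float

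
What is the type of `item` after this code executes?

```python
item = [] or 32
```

'or' returns first truthy value (32, which is int)

int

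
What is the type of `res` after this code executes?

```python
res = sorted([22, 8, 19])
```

sorted() always returns list

list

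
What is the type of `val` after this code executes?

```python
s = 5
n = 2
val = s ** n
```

int ** positive int returns int (5 ** 2 = 25)

int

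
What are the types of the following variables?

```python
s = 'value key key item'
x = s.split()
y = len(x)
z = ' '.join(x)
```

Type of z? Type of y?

str.join() returns str; len() returns int

str, int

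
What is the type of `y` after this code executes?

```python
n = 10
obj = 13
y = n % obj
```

int % int returns int (10 % 13 = 10)

int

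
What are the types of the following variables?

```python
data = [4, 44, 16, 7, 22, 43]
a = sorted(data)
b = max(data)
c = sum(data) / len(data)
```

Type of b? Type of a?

max of ints returns int; sorted() returns list

int, list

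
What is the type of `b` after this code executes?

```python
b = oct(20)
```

oct() returns str representation

str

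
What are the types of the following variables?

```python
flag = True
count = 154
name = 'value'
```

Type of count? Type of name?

count is int; name is str

int, str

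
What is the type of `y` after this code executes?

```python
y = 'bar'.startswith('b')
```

str.startswith() returns bool

bool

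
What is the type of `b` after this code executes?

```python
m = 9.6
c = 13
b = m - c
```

float - int returns float (9.6 - 13 = -3.4)

float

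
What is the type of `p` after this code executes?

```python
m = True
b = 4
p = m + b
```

bool + int returns int (True is 1, so 1 + 4 = 5)

int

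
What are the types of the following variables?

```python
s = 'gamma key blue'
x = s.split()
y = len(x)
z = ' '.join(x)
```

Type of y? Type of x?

len() returns int; str.split() returns list

int, list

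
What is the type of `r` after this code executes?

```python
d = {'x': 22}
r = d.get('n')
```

dict.get() returns None when key 'n' is not found and no default given

NoneType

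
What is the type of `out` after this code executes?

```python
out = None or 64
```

'or' with None returns the other value (64, int)

int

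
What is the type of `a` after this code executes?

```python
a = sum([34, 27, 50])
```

sum() of ints returns int

int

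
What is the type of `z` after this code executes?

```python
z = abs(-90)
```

abs() of int returns int

int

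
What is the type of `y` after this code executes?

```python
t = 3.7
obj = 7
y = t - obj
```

float - int returns float (3.7 - 7 = -3.3)

float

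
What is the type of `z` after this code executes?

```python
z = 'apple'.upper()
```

str.upper() returns str

str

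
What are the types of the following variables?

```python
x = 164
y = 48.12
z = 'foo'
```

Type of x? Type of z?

x is int; z is str

int, str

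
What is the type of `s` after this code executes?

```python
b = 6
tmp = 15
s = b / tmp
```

int / int always returns float in Python 3 (6 / 15 = 0.4)

float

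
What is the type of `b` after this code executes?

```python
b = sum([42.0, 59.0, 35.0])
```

sum() of floats returns float

float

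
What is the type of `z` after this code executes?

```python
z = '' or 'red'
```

'or' returns first truthy value ('red', which is str)

str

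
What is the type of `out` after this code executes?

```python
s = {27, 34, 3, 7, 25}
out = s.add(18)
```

set.add() returns None (mutates in place)

NoneType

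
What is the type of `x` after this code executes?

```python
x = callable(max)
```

callable() returns bool

bool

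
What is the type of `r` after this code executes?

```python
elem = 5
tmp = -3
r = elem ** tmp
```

int ** negative int returns float

float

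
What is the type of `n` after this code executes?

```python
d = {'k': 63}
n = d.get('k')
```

dict.get() returns the value (int) when key is found

int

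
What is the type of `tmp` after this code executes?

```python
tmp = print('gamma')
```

print() returns None

NoneType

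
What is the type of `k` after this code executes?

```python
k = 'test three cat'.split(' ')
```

str.split() returns list

list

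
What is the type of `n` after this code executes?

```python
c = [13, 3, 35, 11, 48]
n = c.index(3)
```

list.index() returns int

int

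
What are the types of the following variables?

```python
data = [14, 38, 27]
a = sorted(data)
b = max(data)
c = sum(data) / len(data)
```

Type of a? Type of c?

sorted() returns list; int / int returns float

list, float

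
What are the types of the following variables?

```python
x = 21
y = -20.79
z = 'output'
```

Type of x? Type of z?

x is int; z is str

int, str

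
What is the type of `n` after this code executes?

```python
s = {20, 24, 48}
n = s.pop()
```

Popping from a set of ints returns int

int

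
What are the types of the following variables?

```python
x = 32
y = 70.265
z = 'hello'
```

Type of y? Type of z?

y is float; z is str

float, str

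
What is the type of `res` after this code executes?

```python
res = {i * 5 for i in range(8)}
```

A set comprehension {expr for x in iterable} produces a set

set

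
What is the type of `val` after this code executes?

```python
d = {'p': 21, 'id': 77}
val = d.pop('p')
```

dict.pop() returns the value (int)

int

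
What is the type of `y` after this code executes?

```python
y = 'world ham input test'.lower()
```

str.lower() returns str

str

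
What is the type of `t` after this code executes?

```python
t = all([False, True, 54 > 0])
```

all() returns bool

bool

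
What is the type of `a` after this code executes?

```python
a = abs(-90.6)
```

abs() of float returns float

float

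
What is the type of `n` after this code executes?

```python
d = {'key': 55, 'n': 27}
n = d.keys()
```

.keys() returns a dict_keys view object

dict_keys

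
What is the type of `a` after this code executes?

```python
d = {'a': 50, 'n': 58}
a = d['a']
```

Accessing dict[str, int] with key 'a' returns int value 50

int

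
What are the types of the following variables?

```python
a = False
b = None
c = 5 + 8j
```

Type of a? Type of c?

a is bool; c is complex

bool, complex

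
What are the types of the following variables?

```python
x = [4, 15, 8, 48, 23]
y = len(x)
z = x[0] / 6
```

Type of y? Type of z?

len() returns int; int / int returns float

int, float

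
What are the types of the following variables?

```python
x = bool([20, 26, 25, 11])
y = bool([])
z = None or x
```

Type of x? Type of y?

bool() returns bool; bool() returns bool

bool, bool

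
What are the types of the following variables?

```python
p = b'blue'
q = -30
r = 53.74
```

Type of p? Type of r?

p is bytes; r is float

bytes, float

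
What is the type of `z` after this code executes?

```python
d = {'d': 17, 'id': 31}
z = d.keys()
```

.keys() returns a dict_keys view object

dict_keys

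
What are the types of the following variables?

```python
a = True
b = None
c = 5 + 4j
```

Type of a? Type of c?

a is bool; c is complex

bool, complex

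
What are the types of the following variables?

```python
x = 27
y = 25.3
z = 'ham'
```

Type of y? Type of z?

y is float; z is str

float, str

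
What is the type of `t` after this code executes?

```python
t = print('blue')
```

print() returns None

NoneType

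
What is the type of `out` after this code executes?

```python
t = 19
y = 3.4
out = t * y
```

int * float returns float (19 * 3.4 = 64.6)

float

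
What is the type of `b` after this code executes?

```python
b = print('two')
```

print() returns None

NoneType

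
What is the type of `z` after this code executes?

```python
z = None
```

None has type NoneType

NoneType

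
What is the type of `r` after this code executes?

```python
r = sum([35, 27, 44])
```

sum() of ints returns int

int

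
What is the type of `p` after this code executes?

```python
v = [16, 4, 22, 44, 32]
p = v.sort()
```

list.sort() returns None (sorts in place)

NoneType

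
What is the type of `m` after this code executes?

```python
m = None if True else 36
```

Ternary: condition is True, if branch (None) taken → NoneType

NoneType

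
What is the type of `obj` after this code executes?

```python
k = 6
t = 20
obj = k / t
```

int / int always returns float in Python 3 (6 / 20 = 0.3)

float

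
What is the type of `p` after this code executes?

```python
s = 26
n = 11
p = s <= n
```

Comparison operators return bool

bool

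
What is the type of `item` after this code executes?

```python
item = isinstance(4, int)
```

isinstance() returns bool

bool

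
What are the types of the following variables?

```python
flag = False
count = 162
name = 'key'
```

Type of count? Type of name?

count is int; name is str

int, str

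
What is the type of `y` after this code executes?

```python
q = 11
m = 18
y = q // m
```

int // int returns int (11 // 18 = 0)

int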